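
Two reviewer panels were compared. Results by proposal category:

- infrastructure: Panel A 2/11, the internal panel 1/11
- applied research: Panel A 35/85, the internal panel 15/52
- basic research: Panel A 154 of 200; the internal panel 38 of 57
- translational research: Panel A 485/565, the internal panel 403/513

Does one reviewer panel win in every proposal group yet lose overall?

No

Infrastructure: Panel A 2/11 = 18.2%, the internal panel 1/11 = 9.1% → Panel A
Applied research: Panel A 35/85 = 41.2%, the internal panel 15/52 = 28.8% → Panel A
Basic research: Panel A 154/200 = 77.0%, the internal panel 38/57 = 66.7% → Panel A
Translational research: Panel A 485/565 = 85.8%, the internal panel 403/513 = 78.6% → Panel A
Overall: Panel A 676/861 = 78.5%, the internal panel 457/633 = 72.2% → Panel A
Panel A wins overall and in every proposal group — no reversal.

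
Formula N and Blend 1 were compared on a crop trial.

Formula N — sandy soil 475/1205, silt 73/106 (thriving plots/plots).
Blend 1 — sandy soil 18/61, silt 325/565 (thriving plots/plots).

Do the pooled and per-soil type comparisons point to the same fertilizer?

No

Sandy soil: Formula N 475/1205 = 39.4%, Blend 1 18/61 = 29.5% → Formula N
Silt: Formula N 73/106 = 68.9%, Blend 1 325/565 = 57.5% → Formula N
Overall: Formula N 548/1311 = 41.8%, Blend 1 343/626 = 54.8% → Blend 1
Formula N wins each soil group but Blend 1 wins overall — the comparison reverses. Formula N's plots skew toward sandy soil, which has a lower base rate.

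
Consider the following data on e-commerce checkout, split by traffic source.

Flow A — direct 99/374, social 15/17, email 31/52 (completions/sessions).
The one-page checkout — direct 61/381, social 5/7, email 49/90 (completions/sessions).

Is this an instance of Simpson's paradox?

No

Direct: Flow A 99/374 = 26.5%, the one-page checkout 61/381 = 16.0% → Flow A
Social: Flow A 15/17 = 88.2%, the one-page checkout 5/7 = 71.4% → Flow A
Email: Flow A 31/52 = 59.6%, the one-page checkout 49/90 = 54.4% → Flow A
Overall: Flow A 145/443 = 32.7%, the one-page checkout 115/478 = 24.1% → Flow A
Flow A wins overall and in every traffic group — no reversal.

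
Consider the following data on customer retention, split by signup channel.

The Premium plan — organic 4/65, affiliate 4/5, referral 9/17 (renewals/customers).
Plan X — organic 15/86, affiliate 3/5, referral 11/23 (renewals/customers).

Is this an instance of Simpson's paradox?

Organic: the Premium plan 4/65 = 6.2%, Plan X 15/86 = 17.4% → Plan X
Affiliate: the Premium plan 4/5 = 80.0%, Plan X 3/5 = 60.0% → the Premium plan
Referral: the Premium plan 9/17 = 52.9%, Plan X 11/23 = 47.8% → the Premium plan
Overall: the Premium plan 17/87 = 19.5%, Plan X 29/114 = 25.4% → Plan X
Neither sweeps: the Premium plan wins 2 of 3 groups, Plan X wins 1. Plan X wins overall but not every group — no Simpson reversal.

No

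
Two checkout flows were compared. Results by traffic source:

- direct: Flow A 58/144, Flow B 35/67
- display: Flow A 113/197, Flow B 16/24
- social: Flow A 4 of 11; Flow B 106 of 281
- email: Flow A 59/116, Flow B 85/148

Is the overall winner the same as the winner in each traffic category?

Direct: Flow A 58/144 = 40.3%, Flow B 35/67 = 52.2% → Flow B
Display: Flow A 113/197 = 57.4%, Flow B 16/24 = 66.7% → Flow B
Social: Flow A 4/11 = 36.4%, Flow B 106/281 = 37.7% → Flow B
Email: Flow A 59/116 = 50.9%, Flow B 85/148 = 57.4% → Flow B
Overall: Flow A 234/468 = 50.0%, Flow B 242/520 = 46.5% → Flow A
Flow B wins each traffic group but Flow A wins overall — the comparison reverses. Flow B's sessions skew toward social, which has a lower base rate.

No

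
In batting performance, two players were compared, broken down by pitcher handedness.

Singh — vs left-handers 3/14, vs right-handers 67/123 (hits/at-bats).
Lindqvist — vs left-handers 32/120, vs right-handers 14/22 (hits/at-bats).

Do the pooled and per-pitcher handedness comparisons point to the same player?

Vs left-handers: Singh 3/14 = 21.4%, Lindqvist 32/120 = 26.7% → Lindqvist
Vs right-handers: Singh 67/123 = 54.5%, Lindqvist 14/22 = 63.6% → Lindqvist
Overall: Singh 70/137 = 51.1%, Lindqvist 46/142 = 32.4% → Singh
Lindqvist wins each pitcher group but Singh wins overall — the comparison reverses. Lindqvist's at-bats skew toward vs left-handers, which has a lower base rate.

No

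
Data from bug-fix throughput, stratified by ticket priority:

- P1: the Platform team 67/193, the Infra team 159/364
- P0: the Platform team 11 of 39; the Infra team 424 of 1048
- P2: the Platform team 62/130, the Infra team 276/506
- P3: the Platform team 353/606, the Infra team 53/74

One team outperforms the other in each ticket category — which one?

the Infra team

P1: the Platform team 67/193 = 34.7%, the Infra team 159/364 = 43.7% → the Infra team
P0: the Platform team 11/39 = 28.2%, the Infra team 424/1048 = 40.5% → the Infra team
P2: the Platform team 62/130 = 47.7%, the Infra team 276/506 = 54.5% → the Infra team
P3: the Platform team 353/606 = 58.3%, the Infra team 53/74 = 71.6% → the Infra team
The Infra team has the higher rate in all 4 groups.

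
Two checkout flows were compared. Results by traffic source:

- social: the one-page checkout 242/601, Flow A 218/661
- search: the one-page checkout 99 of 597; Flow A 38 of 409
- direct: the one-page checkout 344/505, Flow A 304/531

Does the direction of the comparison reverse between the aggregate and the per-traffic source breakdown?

Social: the one-page checkout 242/601 = 40.3%, Flow A 218/661 = 33.0% → the one-page checkout
Search: the one-page checkout 99/597 = 16.6%, Flow A 38/409 = 9.3% → the one-page checkout
Direct: the one-page checkout 344/505 = 68.1%, Flow A 304/531 = 57.3% → the one-page checkout
Overall: the one-page checkout 685/1703 = 40.2%, Flow A 560/1601 = 35.0% → the one-page checkout
The one-page checkout wins overall and in every traffic group — no reversal.

No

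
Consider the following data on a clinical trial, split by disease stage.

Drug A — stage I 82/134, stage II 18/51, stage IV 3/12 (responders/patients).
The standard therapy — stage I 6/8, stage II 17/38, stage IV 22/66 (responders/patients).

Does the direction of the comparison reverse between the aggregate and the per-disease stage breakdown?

Yes

Stage I: Drug A 82/134 = 61.2%, the standard therapy 6/8 = 75.0% → the standard therapy
Stage II: Drug A 18/51 = 35.3%, the standard therapy 17/38 = 44.7% → the standard therapy
Stage IV: Drug A 3/12 = 25.0%, the standard therapy 22/66 = 33.3% → the standard therapy
Overall: Drug A 103/197 = 52.3%, the standard therapy 45/112 = 40.2% → Drug A
The standard therapy wins each disease group but Drug A wins overall — the comparison reverses. The standard therapy's patients skew toward stage IV, which has a lower base rate.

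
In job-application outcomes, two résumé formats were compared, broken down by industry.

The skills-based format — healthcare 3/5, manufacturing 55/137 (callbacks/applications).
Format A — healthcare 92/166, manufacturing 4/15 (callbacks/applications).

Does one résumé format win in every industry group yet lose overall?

Yes

Healthcare: the skills-based format 3/5 = 60.0%, Format A 92/166 = 55.4% → the skills-based format
Manufacturing: the skills-based format 55/137 = 40.1%, Format A 4/15 = 26.7% → the skills-based format
Overall: the skills-based format 58/142 = 40.8%, Format A 96/181 = 53.0% → Format A
The skills-based format wins each industry group but Format A wins overall — the comparison reverses. The skills-based format's applications skew toward manufacturing, which has a lower base rate.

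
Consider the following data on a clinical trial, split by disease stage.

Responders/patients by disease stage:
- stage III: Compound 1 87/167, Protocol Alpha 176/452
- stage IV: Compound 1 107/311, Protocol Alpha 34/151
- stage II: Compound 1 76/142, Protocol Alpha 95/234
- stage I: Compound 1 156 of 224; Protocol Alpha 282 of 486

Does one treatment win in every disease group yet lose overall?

No

Stage III: Compound 1 87/167 = 52.1%, Protocol Alpha 176/452 = 38.9% → Compound 1
Stage IV: Compound 1 107/311 = 34.4%, Protocol Alpha 34/151 = 22.5% → Compound 1
Stage II: Compound 1 76/142 = 53.5%, Protocol Alpha 95/234 = 40.6% → Compound 1
Stage I: Compound 1 156/224 = 69.6%, Protocol Alpha 282/486 = 58.0% → Compound 1
Overall: Compound 1 426/844 = 50.5%, Protocol Alpha 587/1323 = 44.4% → Compound 1
Compound 1 wins overall and in every disease group — no reversal.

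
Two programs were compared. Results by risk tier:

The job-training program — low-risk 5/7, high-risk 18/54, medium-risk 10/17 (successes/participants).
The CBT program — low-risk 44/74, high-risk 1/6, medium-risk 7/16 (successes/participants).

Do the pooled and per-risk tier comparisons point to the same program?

No

Low-risk: the job-training program 5/7 = 71.4%, the CBT program 44/74 = 59.5% → the job-training program
High-risk: the job-training program 18/54 = 33.3%, the CBT program 1/6 = 16.7% → the job-training program
Medium-risk: the job-training program 10/17 = 58.8%, the CBT program 7/16 = 43.8% → the job-training program
Overall: the job-training program 33/78 = 42.3%, the CBT program 52/96 = 54.2% → the CBT program
The job-training program wins each risk group but the CBT program wins overall — the comparison reverses. The job-training program's participants skew toward high-risk, which has a lower base rate.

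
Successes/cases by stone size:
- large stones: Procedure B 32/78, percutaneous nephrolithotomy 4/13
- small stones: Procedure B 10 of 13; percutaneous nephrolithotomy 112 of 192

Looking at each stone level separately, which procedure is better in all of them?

Procedure B

Large stones: Procedure B 32/78 = 41.0%, percutaneous nephrolithotomy 4/13 = 30.8% → Procedure B
Small stones: Procedure B 10/13 = 76.9%, percutaneous nephrolithotomy 112/192 = 58.3% → Procedure B
Procedure B has the higher rate in both groups.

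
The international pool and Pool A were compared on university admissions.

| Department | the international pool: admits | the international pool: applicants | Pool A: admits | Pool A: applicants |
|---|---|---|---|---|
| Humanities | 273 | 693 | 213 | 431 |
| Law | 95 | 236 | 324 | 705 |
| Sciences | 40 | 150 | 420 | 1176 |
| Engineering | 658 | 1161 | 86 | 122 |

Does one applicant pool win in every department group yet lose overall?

Humanities: the international pool 273/693 = 39.4%, Pool A 213/431 = 49.4% → Pool A
Law: the international pool 95/236 = 40.3%, Pool A 324/705 = 46.0% → Pool A
Sciences: the international pool 40/150 = 26.7%, Pool A 420/1176 = 35.7% → Pool A
Engineering: the international pool 658/1161 = 56.7%, Pool A 86/122 = 70.5% → Pool A
Overall: the international pool 1066/2240 = 47.6%, Pool A 1043/2434 = 42.9% → the international pool
Pool A wins each department group but the international pool wins overall — the comparison reverses. Pool A's applicants skew toward Sciences, which has a lower base rate.

Yes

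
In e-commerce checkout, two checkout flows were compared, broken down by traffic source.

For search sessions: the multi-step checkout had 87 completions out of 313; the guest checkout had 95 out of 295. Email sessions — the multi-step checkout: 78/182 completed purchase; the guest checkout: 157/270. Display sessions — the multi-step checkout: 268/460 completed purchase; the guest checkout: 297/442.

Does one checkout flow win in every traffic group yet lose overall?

Search: the multi-step checkout 87/313 = 27.8%, the guest checkout 95/295 = 32.2% → the guest checkout
Email: the multi-step checkout 78/182 = 42.9%, the guest checkout 157/270 = 58.1% → the guest checkout
Display: the multi-step checkout 268/460 = 58.3%, the guest checkout 297/442 = 67.2% → the guest checkout
Overall: the multi-step checkout 433/955 = 45.3%, the guest checkout 549/1007 = 54.5% → the guest checkout
The guest checkout wins overall and in every traffic group — no reversal.

No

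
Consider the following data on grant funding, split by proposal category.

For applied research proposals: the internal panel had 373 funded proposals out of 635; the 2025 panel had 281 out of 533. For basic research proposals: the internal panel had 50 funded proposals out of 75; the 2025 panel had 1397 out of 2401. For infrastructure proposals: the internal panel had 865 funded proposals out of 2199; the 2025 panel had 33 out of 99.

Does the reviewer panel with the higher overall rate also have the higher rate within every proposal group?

No

Applied research: the internal panel 373/635 = 58.7%, the 2025 panel 281/533 = 52.7% → the internal panel
Basic research: the internal panel 50/75 = 66.7%, the 2025 panel 1397/2401 = 58.2% → the internal panel
Infrastructure: the internal panel 865/2199 = 39.3%, the 2025 panel 33/99 = 33.3% → the internal panel
Overall: the internal panel 1288/2909 = 44.3%, the 2025 panel 1711/3033 = 56.4% → the 2025 panel
The internal panel wins each proposal group but the 2025 panel wins overall — the comparison reverses. The internal panel's proposals skew toward infrastructure, which has a lower base rate.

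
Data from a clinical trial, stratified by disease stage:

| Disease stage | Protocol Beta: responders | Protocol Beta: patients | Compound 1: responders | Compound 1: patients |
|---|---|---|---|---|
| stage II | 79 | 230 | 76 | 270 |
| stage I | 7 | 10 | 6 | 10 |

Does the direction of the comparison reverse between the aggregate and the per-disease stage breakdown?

No

Stage II: Protocol Beta 79/230 = 34.3%, Compound 1 76/270 = 28.1% → Protocol Beta
Stage I: Protocol Beta 7/10 = 70.0%, Compound 1 6/10 = 60.0% → Protocol Beta
Overall: Protocol Beta 86/240 = 35.8%, Compound 1 82/280 = 29.3% → Protocol Beta
Protocol Beta wins overall and in every disease group — no reversal.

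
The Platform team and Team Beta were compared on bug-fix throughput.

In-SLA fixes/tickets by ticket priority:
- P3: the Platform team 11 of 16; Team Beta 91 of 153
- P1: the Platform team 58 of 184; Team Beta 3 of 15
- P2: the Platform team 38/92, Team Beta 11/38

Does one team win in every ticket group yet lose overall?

Yes

P3: the Platform team 11/16 = 68.8%, Team Beta 91/153 = 59.5% → the Platform team
P1: the Platform team 58/184 = 31.5%, Team Beta 3/15 = 20.0% → the Platform team
P2: the Platform team 38/92 = 41.3%, Team Beta 11/38 = 28.9% → the Platform team
Overall: the Platform team 107/292 = 36.6%, Team Beta 105/206 = 51.0% → Team Beta
The Platform team wins each ticket group but Team Beta wins overall — the comparison reverses. The Platform team's tickets skew toward P1, which has a lower base rate.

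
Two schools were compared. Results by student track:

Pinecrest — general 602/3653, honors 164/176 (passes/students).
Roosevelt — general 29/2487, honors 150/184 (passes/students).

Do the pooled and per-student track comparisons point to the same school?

General: Pinecrest 602/3653 = 16.5%, Roosevelt 29/2487 = 1.2% → Pinecrest
Honors: Pinecrest 164/176 = 93.2%, Roosevelt 150/184 = 81.5% → Pinecrest
Overall: Pinecrest 766/3829 = 20.0%, Roosevelt 179/2671 = 6.7% → Pinecrest
Pinecrest wins overall and in every student group — no reversal.

Yes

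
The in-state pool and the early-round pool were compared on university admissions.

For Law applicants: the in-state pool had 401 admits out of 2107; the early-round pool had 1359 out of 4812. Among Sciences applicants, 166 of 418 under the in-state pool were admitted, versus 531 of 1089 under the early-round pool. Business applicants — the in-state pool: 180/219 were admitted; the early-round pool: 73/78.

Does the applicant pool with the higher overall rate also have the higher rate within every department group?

Yes

Law: the in-state pool 401/2107 = 19.0%, the early-round pool 1359/4812 = 28.2% → the early-round pool
Sciences: the in-state pool 166/418 = 39.7%, the early-round pool 531/1089 = 48.8% → the early-round pool
Business: the in-state pool 180/219 = 82.2%, the early-round pool 73/78 = 93.6% → the early-round pool
Overall: the in-state pool 747/2744 = 27.2%, the early-round pool 1963/5979 = 32.8% → the early-round pool
The early-round pool wins overall and in every department group — no reversal.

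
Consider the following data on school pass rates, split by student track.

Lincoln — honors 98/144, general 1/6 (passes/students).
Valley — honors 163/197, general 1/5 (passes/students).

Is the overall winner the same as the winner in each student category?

Yes

Honors: Lincoln 98/144 = 68.1%, Valley 163/197 = 82.7% → Valley
General: Lincoln 1/6 = 16.7%, Valley 1/5 = 20.0% → Valley
Overall: Lincoln 99/150 = 66.0%, Valley 164/202 = 81.2% → Valley
Valley wins overall and in every student group — no reversal.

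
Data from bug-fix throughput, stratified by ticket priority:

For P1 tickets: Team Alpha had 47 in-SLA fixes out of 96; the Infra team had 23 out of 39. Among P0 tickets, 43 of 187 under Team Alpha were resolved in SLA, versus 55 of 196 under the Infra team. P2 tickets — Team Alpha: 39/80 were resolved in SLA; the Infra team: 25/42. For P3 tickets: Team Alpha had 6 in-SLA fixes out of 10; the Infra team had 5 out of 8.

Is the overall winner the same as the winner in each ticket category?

Yes

P1: Team Alpha 47/96 = 49.0%, the Infra team 23/39 = 59.0% → the Infra team
P0: Team Alpha 43/187 = 23.0%, the Infra team 55/196 = 28.1% → the Infra team
P2: Team Alpha 39/80 = 48.8%, the Infra team 25/42 = 59.5% → the Infra team
P3: Team Alpha 6/10 = 60.0%, the Infra team 5/8 = 62.5% → the Infra team
Overall: Team Alpha 135/373 = 36.2%, the Infra team 108/285 = 37.9% → the Infra team
The Infra team wins overall and in every ticket group — no reversal.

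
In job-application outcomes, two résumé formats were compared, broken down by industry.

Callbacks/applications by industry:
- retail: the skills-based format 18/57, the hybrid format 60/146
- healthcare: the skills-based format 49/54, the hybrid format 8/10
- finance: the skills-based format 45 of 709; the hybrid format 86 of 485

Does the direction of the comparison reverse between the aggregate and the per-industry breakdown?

No

Retail: the skills-based format 18/57 = 31.6%, the hybrid format 60/146 = 41.1% → the hybrid format
Healthcare: the skills-based format 49/54 = 90.7%, the hybrid format 8/10 = 80.0% → the skills-based format
Finance: the skills-based format 45/709 = 6.3%, the hybrid format 86/485 = 17.7% → the hybrid format
Overall: the skills-based format 112/820 = 13.7%, the hybrid format 154/641 = 24.0% → the hybrid format
Neither sweeps: the skills-based format wins 1 of 3 groups, the hybrid format wins 2. The hybrid format wins overall but not every group — no Simpson reversal.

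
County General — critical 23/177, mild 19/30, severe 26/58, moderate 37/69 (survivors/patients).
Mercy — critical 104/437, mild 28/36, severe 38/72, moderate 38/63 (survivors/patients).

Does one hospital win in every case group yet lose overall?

No

Critical: County General 23/177 = 13.0%, Mercy 104/437 = 23.8% → Mercy
Mild: County General 19/30 = 63.3%, Mercy 28/36 = 77.8% → Mercy
Severe: County General 26/58 = 44.8%, Mercy 38/72 = 52.8% → Mercy
Moderate: County General 37/69 = 53.6%, Mercy 38/63 = 60.3% → Mercy
Overall: County General 105/334 = 31.4%, Mercy 208/608 = 34.2% → Mercy
Mercy wins overall and in every case group — no reversal.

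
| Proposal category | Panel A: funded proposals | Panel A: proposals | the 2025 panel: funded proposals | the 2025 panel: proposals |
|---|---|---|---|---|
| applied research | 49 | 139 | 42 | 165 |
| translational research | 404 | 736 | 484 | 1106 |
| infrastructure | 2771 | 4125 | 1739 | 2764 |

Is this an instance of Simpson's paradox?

Applied research: Panel A 49/139 = 35.3%, the 2025 panel 42/165 = 25.5% → Panel A
Translational research: Panel A 404/736 = 54.9%, the 2025 panel 484/1106 = 43.8% → Panel A
Infrastructure: Panel A 2771/4125 = 67.2%, the 2025 panel 1739/2764 = 62.9% → Panel A
Overall: Panel A 3224/5000 = 64.5%, the 2025 panel 2265/4035 = 56.1% → Panel A
Panel A wins overall and in every proposal group — no reversal.

No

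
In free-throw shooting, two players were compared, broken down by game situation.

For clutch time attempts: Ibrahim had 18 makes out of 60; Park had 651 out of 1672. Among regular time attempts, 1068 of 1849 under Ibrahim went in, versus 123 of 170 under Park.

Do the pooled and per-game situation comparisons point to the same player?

No

Clutch time: Ibrahim 18/60 = 30.0%, Park 651/1672 = 38.9% → Park
Regular time: Ibrahim 1068/1849 = 57.8%, Park 123/170 = 72.4% → Park
Overall: Ibrahim 1086/1909 = 56.9%, Park 774/1842 = 42.0% → Ibrahim
Park wins each game group but Ibrahim wins overall — the comparison reverses. Park's attempts skew toward clutch time, which has a lower base rate.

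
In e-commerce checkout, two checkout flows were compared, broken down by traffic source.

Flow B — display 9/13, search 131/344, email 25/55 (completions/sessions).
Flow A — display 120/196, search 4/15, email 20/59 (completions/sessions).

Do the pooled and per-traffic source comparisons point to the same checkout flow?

Display: Flow B 9/13 = 69.2%, Flow A 120/196 = 61.2% → Flow B
Search: Flow B 131/344 = 38.1%, Flow A 4/15 = 26.7% → Flow B
Email: Flow B 25/55 = 45.5%, Flow A 20/59 = 33.9% → Flow B
Overall: Flow B 165/412 = 40.0%, Flow A 144/270 = 53.3% → Flow A
Flow B wins each traffic group but Flow A wins overall — the comparison reverses. Flow B's sessions skew toward search, which has a lower base rate.

No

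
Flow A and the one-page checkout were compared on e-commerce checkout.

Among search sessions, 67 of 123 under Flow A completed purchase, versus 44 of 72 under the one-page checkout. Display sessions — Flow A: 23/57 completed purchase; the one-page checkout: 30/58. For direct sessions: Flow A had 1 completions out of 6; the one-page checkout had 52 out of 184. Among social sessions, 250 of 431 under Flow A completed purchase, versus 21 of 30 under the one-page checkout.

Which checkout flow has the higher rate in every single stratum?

the one-page checkout

Search: Flow A 67/123 = 54.5%, the one-page checkout 44/72 = 61.1% → the one-page checkout
Display: Flow A 23/57 = 40.4%, the one-page checkout 30/58 = 51.7% → the one-page checkout
Direct: Flow A 1/6 = 16.7%, the one-page checkout 52/184 = 28.3% → the one-page checkout
Social: Flow A 250/431 = 58.0%, the one-page checkout 21/30 = 70.0% → the one-page checkout
The one-page checkout has the higher rate in all 4 groups.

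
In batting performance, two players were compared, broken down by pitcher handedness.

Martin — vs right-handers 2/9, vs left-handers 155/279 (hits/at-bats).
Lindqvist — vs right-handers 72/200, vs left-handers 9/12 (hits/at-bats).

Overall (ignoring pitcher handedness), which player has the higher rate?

Martin

Vs right-handers: Martin 2/9 = 22.2%, Lindqvist 72/200 = 36.0% → Lindqvist
Vs left-handers: Martin 155/279 = 55.6%, Lindqvist 9/12 = 75.0% → Lindqvist
Overall: Martin 157/288 = 54.5%, Lindqvist 81/212 = 38.2% → Martin
(Lindqvist wins every pitcher group but Martin wins overall — Lindqvist's at-bats skew toward the low-rate vs right-handers group.)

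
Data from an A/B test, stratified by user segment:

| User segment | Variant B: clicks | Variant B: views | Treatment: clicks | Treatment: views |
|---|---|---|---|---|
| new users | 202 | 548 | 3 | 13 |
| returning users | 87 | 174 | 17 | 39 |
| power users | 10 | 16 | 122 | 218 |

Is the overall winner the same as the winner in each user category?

No

New users: Variant B 202/548 = 36.9%, Treatment 3/13 = 23.1% → Variant B
Returning users: Variant B 87/174 = 50.0%, Treatment 17/39 = 43.6% → Variant B
Power users: Variant B 10/16 = 62.5%, Treatment 122/218 = 56.0% → Variant B
Overall: Variant B 299/738 = 40.5%, Treatment 142/270 = 52.6% → Treatment
Variant B wins each user group but Treatment wins overall — the comparison reverses. Variant B's views skew toward new users, which has a lower base rate.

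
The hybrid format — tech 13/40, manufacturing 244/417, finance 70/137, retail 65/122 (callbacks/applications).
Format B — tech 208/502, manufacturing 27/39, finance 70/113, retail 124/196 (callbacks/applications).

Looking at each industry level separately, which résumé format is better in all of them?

Format B

Tech: the hybrid format 13/40 = 32.5%, Format B 208/502 = 41.4% → Format B
Manufacturing: the hybrid format 244/417 = 58.5%, Format B 27/39 = 69.2% → Format B
Finance: the hybrid format 70/137 = 51.1%, Format B 70/113 = 61.9% → Format B
Retail: the hybrid format 65/122 = 53.3%, Format B 124/196 = 63.3% → Format B
Format B has the higher rate in all 4 groups.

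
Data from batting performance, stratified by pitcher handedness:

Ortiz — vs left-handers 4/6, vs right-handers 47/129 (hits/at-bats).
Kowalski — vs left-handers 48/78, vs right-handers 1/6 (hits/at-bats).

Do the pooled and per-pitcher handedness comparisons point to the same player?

No

Vs left-handers: Ortiz 4/6 = 66.7%, Kowalski 48/78 = 61.5% → Ortiz
Vs right-handers: Ortiz 47/129 = 36.4%, Kowalski 1/6 = 16.7% → Ortiz
Overall: Ortiz 51/135 = 37.8%, Kowalski 49/84 = 58.3% → Kowalski
Ortiz wins each pitcher group but Kowalski wins overall — the comparison reverses. Ortiz's at-bats skew toward vs right-handers, which has a lower base rate.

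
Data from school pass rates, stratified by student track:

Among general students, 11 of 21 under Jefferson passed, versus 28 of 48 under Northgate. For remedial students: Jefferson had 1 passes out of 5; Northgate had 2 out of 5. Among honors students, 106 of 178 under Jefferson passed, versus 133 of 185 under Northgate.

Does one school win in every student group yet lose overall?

General: Jefferson 11/21 = 52.4%, Northgate 28/48 = 58.3% → Northgate
Remedial: Jefferson 1/5 = 20.0%, Northgate 2/5 = 40.0% → Northgate
Honors: Jefferson 106/178 = 59.6%, Northgate 133/185 = 71.9% → Northgate
Overall: Jefferson 118/204 = 57.8%, Northgate 163/238 = 68.5% → Northgate
Northgate wins overall and in every student group — no reversal.

No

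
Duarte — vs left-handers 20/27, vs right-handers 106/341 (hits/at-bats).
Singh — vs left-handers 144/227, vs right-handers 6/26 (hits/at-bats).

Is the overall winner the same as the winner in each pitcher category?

No

Vs left-handers: Duarte 20/27 = 74.1%, Singh 144/227 = 63.4% → Duarte
Vs right-handers: Duarte 106/341 = 31.1%, Singh 6/26 = 23.1% → Duarte
Overall: Duarte 126/368 = 34.2%, Singh 150/253 = 59.3% → Singh
Duarte wins each pitcher group but Singh wins overall — the comparison reverses. Duarte's at-bats skew toward vs right-handers, which has a lower base rate.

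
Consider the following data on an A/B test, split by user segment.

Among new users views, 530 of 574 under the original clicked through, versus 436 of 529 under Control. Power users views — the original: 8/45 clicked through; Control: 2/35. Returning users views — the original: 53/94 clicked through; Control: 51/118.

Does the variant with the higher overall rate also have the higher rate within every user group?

Yes

New users: the original 530/574 = 92.3%, Control 436/529 = 82.4% → the original
Power users: the original 8/45 = 17.8%, Control 2/35 = 5.7% → the original
Returning users: the original 53/94 = 56.4%, Control 51/118 = 43.2% → the original
Overall: the original 591/713 = 82.9%, Control 489/682 = 71.7% → the original
The original wins overall and in every user group — no reversal.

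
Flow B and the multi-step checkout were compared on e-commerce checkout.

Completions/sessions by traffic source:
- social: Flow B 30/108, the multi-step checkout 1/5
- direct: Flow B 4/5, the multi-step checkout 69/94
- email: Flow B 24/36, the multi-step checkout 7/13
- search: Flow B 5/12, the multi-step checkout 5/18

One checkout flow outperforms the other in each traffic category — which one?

Social: Flow B 30/108 = 27.8%, the multi-step checkout 1/5 = 20.0% → Flow B
Direct: Flow B 4/5 = 80.0%, the multi-step checkout 69/94 = 73.4% → Flow B
Email: Flow B 24/36 = 66.7%, the multi-step checkout 7/13 = 53.8% → Flow B
Search: Flow B 5/12 = 41.7%, the multi-step checkout 5/18 = 27.8% → Flow B
Flow B has the higher rate in all 4 groups.

Flow B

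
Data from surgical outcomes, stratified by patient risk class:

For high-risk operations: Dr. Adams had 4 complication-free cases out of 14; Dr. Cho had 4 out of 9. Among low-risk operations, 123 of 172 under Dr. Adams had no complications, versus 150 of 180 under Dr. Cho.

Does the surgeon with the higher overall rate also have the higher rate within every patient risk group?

Yes

High-risk: Dr. Adams 4/14 = 28.6%, Dr. Cho 4/9 = 44.4% → Dr. Cho
Low-risk: Dr. Adams 123/172 = 71.5%, Dr. Cho 150/180 = 83.3% → Dr. Cho
Overall: Dr. Adams 127/186 = 68.3%, Dr. Cho 154/189 = 81.5% → Dr. Cho
Dr. Cho wins overall and in every patient risk group — no reversal.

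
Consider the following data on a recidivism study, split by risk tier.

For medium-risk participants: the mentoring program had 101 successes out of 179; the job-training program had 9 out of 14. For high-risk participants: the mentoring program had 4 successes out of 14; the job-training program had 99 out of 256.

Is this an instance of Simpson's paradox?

Medium-risk: the mentoring program 101/179 = 56.4%, the job-training program 9/14 = 64.3% → the job-training program
High-risk: the mentoring program 4/14 = 28.6%, the job-training program 99/256 = 38.7% → the job-training program
Overall: the mentoring program 105/193 = 54.4%, the job-training program 108/270 = 40.0% → the mentoring program
The job-training program wins each risk group but the mentoring program wins overall — the comparison reverses. The job-training program's participants skew toward high-risk, which has a lower base rate.

Yes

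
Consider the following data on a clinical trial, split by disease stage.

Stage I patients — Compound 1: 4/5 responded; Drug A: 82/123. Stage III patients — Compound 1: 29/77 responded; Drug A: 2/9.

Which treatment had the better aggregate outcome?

Stage I: Compound 1 4/5 = 80.0%, Drug A 82/123 = 66.7% → Compound 1
Stage III: Compound 1 29/77 = 37.7%, Drug A 2/9 = 22.2% → Compound 1
Overall: Compound 1 33/82 = 40.2%, Drug A 84/132 = 63.6% → Drug A
(Compound 1 wins every disease group but Drug A wins overall — Compound 1's patients skew toward the low-rate stage III group.)

Drug A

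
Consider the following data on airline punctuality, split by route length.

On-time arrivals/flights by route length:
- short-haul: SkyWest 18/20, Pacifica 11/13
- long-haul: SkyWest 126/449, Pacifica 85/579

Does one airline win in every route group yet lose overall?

Short-haul: SkyWest 18/20 = 90.0%, Pacifica 11/13 = 84.6% → SkyWest
Long-haul: SkyWest 126/449 = 28.1%, Pacifica 85/579 = 14.7% → SkyWest
Overall: SkyWest 144/469 = 30.7%, Pacifica 96/592 = 16.2% → SkyWest
SkyWest wins overall and in every route group — no reversal.

No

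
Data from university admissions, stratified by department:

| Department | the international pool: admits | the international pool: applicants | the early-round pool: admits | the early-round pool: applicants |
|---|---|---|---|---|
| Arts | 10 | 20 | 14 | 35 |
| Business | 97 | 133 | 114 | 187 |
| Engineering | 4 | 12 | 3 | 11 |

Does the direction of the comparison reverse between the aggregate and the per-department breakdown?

No

Arts: the international pool 10/20 = 50.0%, the early-round pool 14/35 = 40.0% → the international pool
Business: the international pool 97/133 = 72.9%, the early-round pool 114/187 = 61.0% → the international pool
Engineering: the international pool 4/12 = 33.3%, the early-round pool 3/11 = 27.3% → the international pool
Overall: the international pool 111/165 = 67.3%, the early-round pool 131/233 = 56.2% → the international pool
The international pool wins overall and in every department group — no reversal.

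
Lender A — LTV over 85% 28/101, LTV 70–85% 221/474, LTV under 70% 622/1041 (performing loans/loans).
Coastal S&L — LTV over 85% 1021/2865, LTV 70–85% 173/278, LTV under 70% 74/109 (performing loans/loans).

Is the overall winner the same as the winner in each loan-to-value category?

No

LTV over 85%: Lender A 28/101 = 27.7%, Coastal S&L 1021/2865 = 35.6% → Coastal S&L
LTV 70–85%: Lender A 221/474 = 46.6%, Coastal S&L 173/278 = 62.2% → Coastal S&L
LTV under 70%: Lender A 622/1041 = 59.8%, Coastal S&L 74/109 = 67.9% → Coastal S&L
Overall: Lender A 871/1616 = 53.9%, Coastal S&L 1268/3252 = 39.0% → Lender A
Coastal S&L wins each loan-to-value group but Lender A wins overall — the comparison reverses. Coastal S&L's loans skew toward LTV over 85%, which has a lower base rate.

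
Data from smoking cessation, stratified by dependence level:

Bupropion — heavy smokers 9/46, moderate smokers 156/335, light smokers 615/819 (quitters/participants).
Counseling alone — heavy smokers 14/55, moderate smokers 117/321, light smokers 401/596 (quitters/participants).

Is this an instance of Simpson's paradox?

Heavy smokers: bupropion 9/46 = 19.6%, counseling alone 14/55 = 25.5% → counseling alone
Moderate smokers: bupropion 156/335 = 46.6%, counseling alone 117/321 = 36.4% → bupropion
Light smokers: bupropion 615/819 = 75.1%, counseling alone 401/596 = 67.3% → bupropion
Overall: bupropion 780/1200 = 65.0%, counseling alone 532/972 = 54.7% → bupropion
Neither sweeps: bupropion wins 2 of 3 groups, counseling alone wins 1. Bupropion wins overall but not every group — no Simpson reversal.

No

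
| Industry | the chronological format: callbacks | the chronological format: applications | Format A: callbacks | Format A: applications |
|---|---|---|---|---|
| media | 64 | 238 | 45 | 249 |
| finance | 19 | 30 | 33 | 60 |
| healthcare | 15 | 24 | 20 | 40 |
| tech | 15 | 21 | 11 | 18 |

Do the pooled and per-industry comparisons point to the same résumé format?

Media: the chronological format 64/238 = 26.9%, Format A 45/249 = 18.1% → the chronological format
Finance: the chronological format 19/30 = 63.3%, Format A 33/60 = 55.0% → the chronological format
Healthcare: the chronological format 15/24 = 62.5%, Format A 20/40 = 50.0% → the chronological format
Tech: the chronological format 15/21 = 71.4%, Format A 11/18 = 61.1% → the chronological format
Overall: the chronological format 113/313 = 36.1%, Format A 109/367 = 29.7% → the chronological format
The chronological format wins overall and in every industry group — no reversal.

Yes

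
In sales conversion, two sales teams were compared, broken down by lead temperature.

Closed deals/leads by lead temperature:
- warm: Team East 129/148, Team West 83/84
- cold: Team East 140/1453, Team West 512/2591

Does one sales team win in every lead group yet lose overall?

Warm: Team East 129/148 = 87.2%, Team West 83/84 = 98.8% → Team West
Cold: Team East 140/1453 = 9.6%, Team West 512/2591 = 19.8% → Team West
Overall: Team East 269/1601 = 16.8%, Team West 595/2675 = 22.2% → Team West
Team West wins overall and in every lead group — no reversal.

No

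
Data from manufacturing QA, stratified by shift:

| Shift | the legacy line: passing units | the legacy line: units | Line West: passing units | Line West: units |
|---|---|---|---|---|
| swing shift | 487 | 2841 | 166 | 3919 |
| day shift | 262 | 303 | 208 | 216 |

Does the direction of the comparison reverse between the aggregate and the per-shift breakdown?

No

Swing shift: the legacy line 487/2841 = 17.1%, Line West 166/3919 = 4.2% → the legacy line
Day shift: the legacy line 262/303 = 86.5%, Line West 208/216 = 96.3% → Line West
Overall: the legacy line 749/3144 = 23.8%, Line West 374/4135 = 9.0% → the legacy line
Neither sweeps: the legacy line wins 1 of 2 groups, Line West wins 1. The legacy line wins overall but not every group — no Simpson reversal.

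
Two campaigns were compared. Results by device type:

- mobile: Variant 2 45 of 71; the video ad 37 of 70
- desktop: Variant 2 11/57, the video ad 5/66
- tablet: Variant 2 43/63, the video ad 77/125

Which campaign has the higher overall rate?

Variant 2

Mobile: Variant 2 45/71 = 63.4%, the video ad 37/70 = 52.9% → Variant 2
Desktop: Variant 2 11/57 = 19.3%, the video ad 5/66 = 7.6% → Variant 2
Tablet: Variant 2 43/63 = 68.3%, the video ad 77/125 = 61.6% → Variant 2
Overall: Variant 2 99/191 = 51.8%, the video ad 119/261 = 45.6% → Variant 2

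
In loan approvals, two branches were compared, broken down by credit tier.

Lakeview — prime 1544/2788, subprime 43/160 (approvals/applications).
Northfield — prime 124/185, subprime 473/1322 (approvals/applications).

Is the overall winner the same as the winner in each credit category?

Prime: Lakeview 1544/2788 = 55.4%, Northfield 124/185 = 67.0% → Northfield
Subprime: Lakeview 43/160 = 26.9%, Northfield 473/1322 = 35.8% → Northfield
Overall: Lakeview 1587/2948 = 53.8%, Northfield 597/1507 = 39.6% → Lakeview
Northfield wins each credit group but Lakeview wins overall — the comparison reverses. Northfield's applications skew toward subprime, which has a lower base rate.

No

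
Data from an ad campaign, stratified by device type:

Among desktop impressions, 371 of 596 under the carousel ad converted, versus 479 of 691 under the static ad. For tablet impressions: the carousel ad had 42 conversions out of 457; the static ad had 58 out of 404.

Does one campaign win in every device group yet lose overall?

No

Desktop: the carousel ad 371/596 = 62.2%, the static ad 479/691 = 69.3% → the static ad
Tablet: the carousel ad 42/457 = 9.2%, the static ad 58/404 = 14.4% → the static ad
Overall: the carousel ad 413/1053 = 39.2%, the static ad 537/1095 = 49.0% → the static ad
The static ad wins overall and in every device group — no reversal.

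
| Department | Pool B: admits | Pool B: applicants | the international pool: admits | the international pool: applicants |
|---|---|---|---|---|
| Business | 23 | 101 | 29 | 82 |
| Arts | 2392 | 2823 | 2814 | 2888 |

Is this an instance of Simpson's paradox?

No

Business: Pool B 23/101 = 22.8%, the international pool 29/82 = 35.4% → the international pool
Arts: Pool B 2392/2823 = 84.7%, the international pool 2814/2888 = 97.4% → the international pool
Overall: Pool B 2415/2924 = 82.6%, the international pool 2843/2970 = 95.7% → the international pool
The international pool wins overall and in every department group — no reversal.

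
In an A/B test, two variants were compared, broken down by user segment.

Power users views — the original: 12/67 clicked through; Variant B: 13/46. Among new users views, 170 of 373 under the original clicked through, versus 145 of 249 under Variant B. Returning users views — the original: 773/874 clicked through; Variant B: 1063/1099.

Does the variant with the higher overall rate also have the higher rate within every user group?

Power users: the original 12/67 = 17.9%, Variant B 13/46 = 28.3% → Variant B
New users: the original 170/373 = 45.6%, Variant B 145/249 = 58.2% → Variant B
Returning users: the original 773/874 = 88.4%, Variant B 1063/1099 = 96.7% → Variant B
Overall: the original 955/1314 = 72.7%, Variant B 1221/1394 = 87.6% → Variant B
Variant B wins overall and in every user group — no reversal.

Yes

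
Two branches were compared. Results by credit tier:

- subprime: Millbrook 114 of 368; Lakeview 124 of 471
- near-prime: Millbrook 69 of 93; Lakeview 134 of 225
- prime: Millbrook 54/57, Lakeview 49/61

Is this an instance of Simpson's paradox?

No

Subprime: Millbrook 114/368 = 31.0%, Lakeview 124/471 = 26.3% → Millbrook
Near-prime: Millbrook 69/93 = 74.2%, Lakeview 134/225 = 59.6% → Millbrook
Prime: Millbrook 54/57 = 94.7%, Lakeview 49/61 = 80.3% → Millbrook
Overall: Millbrook 237/518 = 45.8%, Lakeview 307/757 = 40.6% → Millbrook
Millbrook wins overall and in every credit group — no reversal.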